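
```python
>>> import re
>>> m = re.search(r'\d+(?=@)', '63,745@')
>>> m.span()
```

Lookahead/lookbehind check context without consuming it, so the matched span excludes the asserted characters.
`re.search` tries every starting position until one works.
The match spans [3:6] → '745'.

(3, 6)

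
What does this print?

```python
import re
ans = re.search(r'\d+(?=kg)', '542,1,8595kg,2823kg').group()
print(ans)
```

8595

The positive lookaround only admits positions where the adjacent text matches; those characters stay outside the span.
The match spans [6:10] → '8595'.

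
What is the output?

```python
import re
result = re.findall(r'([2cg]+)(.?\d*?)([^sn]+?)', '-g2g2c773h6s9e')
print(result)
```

[('g2g2c', '7', '7')]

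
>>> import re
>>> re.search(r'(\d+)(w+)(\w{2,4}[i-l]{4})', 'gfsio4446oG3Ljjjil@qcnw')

None

Pattern: one or more of a digit (captured); then one or more of a literal 'w' (captured); then 2 to 4 of a word character, then exactly 4 of a character in [i-l] (captured).
`search` walks the string left to right and returns the first match it finds.
Here no position works, so the call returns None.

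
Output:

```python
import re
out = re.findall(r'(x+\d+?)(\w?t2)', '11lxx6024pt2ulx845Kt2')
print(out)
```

This matches one or more of the literal 'x', then one or more of a digit (lazy) (captured); then optionally a word character, then the literal 't2' (captured).
2 groups means each result is a tuple of 2 captured strings — 2 here.

[('xx6024', 'pt2'), ('x845', 'Kt2')]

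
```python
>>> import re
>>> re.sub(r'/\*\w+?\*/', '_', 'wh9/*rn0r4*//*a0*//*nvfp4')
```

'wh9__/*nvfp4'

Matches: at [3:12] → '/*rn0r4*/'; at [12:18] → '/*a0*/'.
Every occurrence is swapped for '_'.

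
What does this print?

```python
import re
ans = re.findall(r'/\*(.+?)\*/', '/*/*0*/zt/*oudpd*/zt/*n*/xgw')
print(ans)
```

A `+?`/`*?`/`{m,n}?` starts at its minimum and grows only as far as needed for what follows to match.
Matches: at [0:7] match '/*/*0*/', group 1 = '/*0'; at [9:18] match '/*oudpd*/', group 1 = 'oudpd'; at [20:25] match '/*n*/', group 1 = 'n'.
Because there's exactly one group, `findall` drops the full match and keeps group 1 from each hit.

['/*0', 'oudpd', 'n']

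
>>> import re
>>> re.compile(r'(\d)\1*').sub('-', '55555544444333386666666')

'-----'

`\1` is not a pattern — it's the concrete string captured by group 1, re-applied verbatim.
Each match is replaced by '-'.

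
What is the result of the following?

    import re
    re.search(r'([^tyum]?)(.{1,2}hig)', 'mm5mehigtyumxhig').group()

'5mehig'

Pattern: optionally any character except [tyum] (captured); then 1 to 2 of any character, then the literal 'hig' (captured).
`search` walks the string left to right and returns the first match it finds.
The match spans [2:8] → '5mehig'.
Captured: group 1 = '5', group 2 = 'mehig'.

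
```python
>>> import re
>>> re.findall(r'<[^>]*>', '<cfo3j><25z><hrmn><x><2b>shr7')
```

['<cfo3j>', '<25z>', '<hrmn>', '<x>', '<2b>']

Matches: at [0:7] → '<cfo3j>'; at [7:12] → '<25z>'; at [12:18] → '<hrmn>'; at [18:21] → '<x>'; at [21:25] → '<2b>'.
`findall` yields the raw match text (5 of them) because the pattern has no groups.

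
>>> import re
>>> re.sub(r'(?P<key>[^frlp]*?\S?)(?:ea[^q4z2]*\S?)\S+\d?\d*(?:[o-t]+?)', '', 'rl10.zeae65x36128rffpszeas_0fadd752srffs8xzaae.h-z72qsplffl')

'rllffl'

The pattern matches zero or more of any character except [frlp] (lazy), then optionally a non-whitespace character (captured as 'key'); then the literal 'ea', then zero or more of any character except [q4z2], then optionally a non-whitespace character (non-capturing group); then one or more of a non-whitespace character, then optionally a digit, then zero or more of a digit; then one or more of a character in [o-t] (lazy) (non-capturing group).
Matches: at [2:55] → '10.zeae65x36128rffpszeas_0fadd752srffs8xzaae.h-z72qsp'.
Every occurrence is swapped for ''.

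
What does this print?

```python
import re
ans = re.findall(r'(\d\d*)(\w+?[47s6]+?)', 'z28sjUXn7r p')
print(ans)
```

[('28', 'sjUXn7')]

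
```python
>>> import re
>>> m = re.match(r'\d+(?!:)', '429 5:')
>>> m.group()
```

'429'

`(?!…)`/`(?<!…)` only lets a position through if the neighbouring text does NOT match; no characters are consumed.
`match` is anchored at position 0; if the pattern doesn't fit there, it returns None.
The match spans [0:3] → '429'.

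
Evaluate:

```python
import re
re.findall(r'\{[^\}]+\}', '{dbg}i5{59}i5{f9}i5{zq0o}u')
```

['{dbg}', '{59}', '{f9}', '{zq0o}']

Walking the string: at [0:5] → '{dbg}'; at [7:11] → '{59}'; at [13:17] → '{f9}'; at [19:25] → '{zq0o}'.
No capturing groups, so `findall` returns the 4 full match strings.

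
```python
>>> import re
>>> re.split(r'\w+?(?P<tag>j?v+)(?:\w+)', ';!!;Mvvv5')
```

A `+?`/`*?`/`{m,n}?` starts at its minimum and grows only as far as needed for what follows to match.
Because the pattern has a capturing group, `split` also inserts each captured text between the pieces.

[';!!;', 'vvv', '']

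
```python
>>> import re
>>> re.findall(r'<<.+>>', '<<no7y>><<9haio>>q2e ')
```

Scanning left to right: at [0:17] → '<<no7y>><<9haio>>'.
With no groups in the pattern, `findall` gives back each whole match — 1 here.

['<<no7y>><<9haio>>']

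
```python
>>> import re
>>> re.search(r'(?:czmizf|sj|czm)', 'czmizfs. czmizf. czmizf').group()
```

'czmizf'

The regex engine tests alternatives in the order written; an earlier branch that matches wins even if a later one would match more.
`search` walks the string left to right and returns the first match it finds.
The match spans [0:6] → 'czmizf'.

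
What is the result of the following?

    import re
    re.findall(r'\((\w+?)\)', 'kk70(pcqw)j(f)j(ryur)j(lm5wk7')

['pcqw', 'f', 'ryur']

Because there's exactly one group, `findall` drops the full match and keeps group 1 from each hit.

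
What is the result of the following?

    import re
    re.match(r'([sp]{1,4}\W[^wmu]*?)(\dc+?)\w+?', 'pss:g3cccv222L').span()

(0, 8)

The pattern matches 1 to 4 of one of [sp], then a non-word character, then zero or more of any character except [wmu] (lazy) (captured); then a digit, then one or more of the literal 'c' (lazy) (captured); then one or more of a word character (lazy).
A `+?`/`*?`/`{m,n}?` starts at its minimum and grows only as far as needed for what follows to match.
With `match`, the pattern is implicitly anchored at the beginning.
The match spans [0:8] → 'pss:g3cc'.
Captured: group 1 = 'pss:g', group 2 = '3c'.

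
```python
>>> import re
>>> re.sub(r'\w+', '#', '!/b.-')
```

'!/#.-'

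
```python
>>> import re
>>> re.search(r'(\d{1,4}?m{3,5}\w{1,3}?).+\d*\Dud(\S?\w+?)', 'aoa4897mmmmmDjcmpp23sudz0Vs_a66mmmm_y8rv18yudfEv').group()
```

'4897mmmmmDjcmpp23sudz0Vs_a66mmmm_y8rv18yudfE'

This matches 1 to 4 of a digit (lazy), then 3 to 5 of the literal 'm', then 1 to 3 of a word character (lazy) (captured); then one or more of any character; then zero or more of a digit, then a non-digit, then the literal 'ud'; then optionally a non-whitespace character, then one or more of a word character (lazy) (captured).
The `?` after the quantifier makes it lazy — it takes as little as possible before letting the rest of the pattern try.
`re.search` scans for the first position where the pattern succeeds.
The match spans [3:47] → '4897mmmmmDjcmpp23sudz0Vs_a66mmmm_y8rv18yudfE'.
Captured: group 1 = '4897mmmmmD', group 2 = 'fE'.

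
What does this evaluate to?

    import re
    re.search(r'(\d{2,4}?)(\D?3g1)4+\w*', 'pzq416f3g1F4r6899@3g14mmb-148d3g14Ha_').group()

Pattern: 2 to 4 of a digit (lazy) (captured); then optionally a non-digit, then the literal '3g1' (captured); then one or more of the literal '4', then zero or more of a word character.
The match spans [13:25] → '6899@3g14mmb'.

'6899@3g14mmb'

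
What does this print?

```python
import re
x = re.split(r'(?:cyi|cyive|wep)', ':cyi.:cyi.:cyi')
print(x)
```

[':', '.:', '.:', '']

Matches to split on: at [1:4] → 'cyi'; at [6:9] → 'cyi'; at [11:14] → 'cyi'.
Each match becomes a cut point; 4 segments remain.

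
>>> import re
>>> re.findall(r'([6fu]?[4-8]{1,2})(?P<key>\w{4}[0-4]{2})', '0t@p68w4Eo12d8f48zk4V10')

[('68', 'w4Eo12'), ('f48', 'zk4V10')]

Pattern: optionally one of [6fu], then 1 to 2 of a character in [4-8] (captured); then exactly 4 of a word character, then exactly 2 of a character in [0-4] (captured as 'key').
Matches: at [4:12] match '68w4Eo12', groups = ('68', 'w4Eo12'); at [14:23] match 'f48zk4V10', groups = ('f48', 'zk4V10').
Multiple groups make `findall` return tuples — one 2-tuple for each match.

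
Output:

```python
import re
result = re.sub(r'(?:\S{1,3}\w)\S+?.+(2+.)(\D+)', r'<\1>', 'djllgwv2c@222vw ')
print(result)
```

<2v>

Pattern: 1 to 3 of a non-whitespace character, then a word character (non-capturing group); then one or more of a non-whitespace character (lazy), then one or more of any character; then one or more of a literal '2', then any character (captured); then one or more of a non-digit (captured).
Matches: at [0:16] → 'djllgwv2c@222vw '.
The replacement refers to a captured group, so each match is rewritten using its own captured text.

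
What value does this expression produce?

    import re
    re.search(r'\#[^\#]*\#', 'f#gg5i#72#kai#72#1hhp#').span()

(1, 7)

Unlike `match`, `search` isn't anchored — it looks for the pattern anywhere in the string.
The match spans [1:7] → '#gg5i#'.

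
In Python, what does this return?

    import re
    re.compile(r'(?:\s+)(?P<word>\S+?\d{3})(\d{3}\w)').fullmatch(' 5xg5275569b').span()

(0, 12)

For `fullmatch`, every character of the input must be accounted for by the pattern.
The match spans [0:12] → ' 5xg5275569b'.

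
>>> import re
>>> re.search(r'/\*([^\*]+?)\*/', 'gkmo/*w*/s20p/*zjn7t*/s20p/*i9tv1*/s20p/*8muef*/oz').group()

The match spans [4:9] → '/*w*/'.

'/*w*/'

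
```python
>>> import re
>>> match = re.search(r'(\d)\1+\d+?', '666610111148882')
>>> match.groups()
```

`\1` is not a pattern — it's the concrete string captured by group 1, re-applied verbatim.
Unlike `match`, `search` isn't anchored — it looks for the pattern anywhere in the string.
The match spans [0:5] → '66661'.
Captured: group 1 = '6'.

('6',)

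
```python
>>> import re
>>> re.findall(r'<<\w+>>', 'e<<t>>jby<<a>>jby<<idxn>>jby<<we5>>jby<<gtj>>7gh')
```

['<<t>>', '<<a>>', '<<idxn>>', '<<we5>>', '<<gtj>>']

With no groups in the pattern, `findall` gives back each whole match — 5 here.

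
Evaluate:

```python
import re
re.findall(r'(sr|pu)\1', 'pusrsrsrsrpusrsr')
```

A backreference is literal: `\1` must see the identical characters the first group matched.
One capturing group, so `findall` returns just the captured substring from each match — 3 in all.

['sr', 'sr', 'sr']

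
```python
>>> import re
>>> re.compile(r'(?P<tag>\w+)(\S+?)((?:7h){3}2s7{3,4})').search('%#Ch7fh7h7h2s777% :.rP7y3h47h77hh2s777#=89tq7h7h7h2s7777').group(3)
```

'7h7h7h2s7777'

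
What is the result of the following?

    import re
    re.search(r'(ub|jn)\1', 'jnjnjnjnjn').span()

(0, 4)

After group 1 captures some text, `\1` only succeeds where that same text appears again.
`search` walks the string left to right and returns the first match it finds.
The match spans [0:4] → 'jnjn'.
Captured: group 1 = 'jn'.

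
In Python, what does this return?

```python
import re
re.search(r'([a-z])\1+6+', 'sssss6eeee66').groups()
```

('s',)

A backreference is literal: `\1` must see the identical characters the first group matched.
`re.search` tries every starting position until one works.
The match spans [0:6] → 'sssss6'.
Captured: group 1 = 's'.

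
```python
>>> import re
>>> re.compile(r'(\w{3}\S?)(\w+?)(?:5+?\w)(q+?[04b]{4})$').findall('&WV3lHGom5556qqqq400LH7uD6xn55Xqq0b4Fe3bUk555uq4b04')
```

The `?` after the quantifier makes it lazy — it takes as little as possible before letting the rest of the pattern try.
With 3 capturing groups, `findall` returns a 3-tuple per match.

[('WV3l', 'HGom5556qqqq400LH7uD6xn55Xqq0b4Fe3bUk', 'q4b04')]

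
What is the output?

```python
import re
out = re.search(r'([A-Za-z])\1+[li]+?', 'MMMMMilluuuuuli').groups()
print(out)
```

The match spans [0:6] → 'MMMMMi'.
Captured: group 1 = 'M'.

('M',)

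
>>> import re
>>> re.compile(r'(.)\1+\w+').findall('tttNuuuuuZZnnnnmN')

['t']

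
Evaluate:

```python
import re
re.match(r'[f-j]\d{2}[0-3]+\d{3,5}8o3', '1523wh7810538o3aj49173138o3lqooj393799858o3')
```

None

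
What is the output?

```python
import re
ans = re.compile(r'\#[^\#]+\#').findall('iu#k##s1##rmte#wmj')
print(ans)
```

['#k#', '#s1#', '#rmte#']

Scanning left to right: at [2:5] → '#k#'; at [5:9] → '#s1#'; at [9:15] → '#rmte#'.
No capturing groups, so `findall` returns the 3 full match strings.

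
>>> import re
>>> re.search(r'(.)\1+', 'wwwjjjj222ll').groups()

The match spans [0:3] → 'www'.
Captured: group 1 = 'w'.

('w',)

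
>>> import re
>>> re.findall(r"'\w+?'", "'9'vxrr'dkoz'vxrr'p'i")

No capturing groups, so `findall` returns the 3 full match strings.

["'9'", "'dkoz'", "'p'"]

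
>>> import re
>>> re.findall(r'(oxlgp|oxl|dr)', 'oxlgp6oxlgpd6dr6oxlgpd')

['oxlgp', 'oxlgp', 'dr', 'oxlgp']

Alternation isn't longest-match — the leftmost alternative that fits at this position is chosen.
With a single group, `findall` returns only what that group captured — 4 items.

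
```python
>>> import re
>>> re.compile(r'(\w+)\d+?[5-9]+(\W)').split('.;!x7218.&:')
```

['.;!', 'x72', '.', '&:']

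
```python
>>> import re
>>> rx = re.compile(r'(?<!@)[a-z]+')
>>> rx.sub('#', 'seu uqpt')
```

'# #'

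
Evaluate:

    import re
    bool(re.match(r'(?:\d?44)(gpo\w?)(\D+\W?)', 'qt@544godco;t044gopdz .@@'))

False

`match` is anchored at position 0; if the pattern doesn't fit there, it returns None.
Here the string doesn't start with a match, so the call returns None, and `bool(None)` is False.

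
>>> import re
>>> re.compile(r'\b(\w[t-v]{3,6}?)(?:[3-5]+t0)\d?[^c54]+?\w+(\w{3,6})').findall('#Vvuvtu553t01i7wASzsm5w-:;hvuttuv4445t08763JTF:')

[('Vvuvtu', 'm5w'), ('hvuttuv', 'JTF')]

Pattern: a word boundary (`\b`, zero-width); then a word character, then 3 to 6 of a character in [t-v] (lazy) (captured); then one or more of a character in [3-5], then the literal 't0' (non-capturing group); then optionally a digit, then one or more of any character except [c54] (lazy), then one or more of a word character; then 3 to 6 of a word character (captured).
Multiple groups make `findall` return tuples — one 2-tuple for each match.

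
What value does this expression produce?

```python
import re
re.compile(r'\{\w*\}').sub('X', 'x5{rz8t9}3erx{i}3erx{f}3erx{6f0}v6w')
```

'x5X3erxX3erxX3erxXv6w'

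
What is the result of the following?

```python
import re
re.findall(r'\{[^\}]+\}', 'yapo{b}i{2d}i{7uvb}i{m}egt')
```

Scanning left to right: at [4:7] → '{b}'; at [8:12] → '{2d}'; at [13:19] → '{7uvb}'; at [20:23] → '{m}'.
With no groups in the pattern, `findall` gives back each whole match — 4 here.

['{b}', '{2d}', '{7uvb}', '{m}']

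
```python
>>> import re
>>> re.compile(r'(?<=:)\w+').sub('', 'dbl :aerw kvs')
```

'dbl : kvs'

The positive lookaround only admits positions where the adjacent text matches; those characters stay outside the span.
Matches: at [5:9] → 'aerw'.
`sub` substitutes '' at each match site.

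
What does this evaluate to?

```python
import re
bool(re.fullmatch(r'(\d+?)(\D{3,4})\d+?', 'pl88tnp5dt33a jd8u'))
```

False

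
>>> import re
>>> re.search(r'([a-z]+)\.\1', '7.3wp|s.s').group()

's.s'

The backreference `\1` re-matches whatever the first group consumed, character for character.
The match spans [6:9] → 's.s'.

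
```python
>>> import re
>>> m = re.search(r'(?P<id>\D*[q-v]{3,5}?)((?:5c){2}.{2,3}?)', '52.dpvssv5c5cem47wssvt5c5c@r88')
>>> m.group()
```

'.dpvssv5c5cem'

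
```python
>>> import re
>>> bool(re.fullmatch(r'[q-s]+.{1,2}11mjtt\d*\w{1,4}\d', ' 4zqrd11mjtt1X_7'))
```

False

The pattern matches one or more of a character in [q-s]; then 1 to 2 of any character, then the literal '11m', then the literal 'jtt'; then zero or more of a digit, then 1 to 4 of a word character, then a digit.
For `fullmatch`, every character of the input must be accounted for by the pattern.
Here there's no way to consume every character, so the call returns None, and `bool(None)` is False.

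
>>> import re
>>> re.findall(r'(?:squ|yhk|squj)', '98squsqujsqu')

The regex engine tests alternatives in the order written; an earlier branch that matches wins even if a later one would match more.
No capturing groups, so `findall` returns the 3 full match strings.

['squ', 'squ', 'squ']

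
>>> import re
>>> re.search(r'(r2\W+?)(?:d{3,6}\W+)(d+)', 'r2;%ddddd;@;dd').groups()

('r2;%', 'dd')

The match spans [0:14] → 'r2;%ddddd;@;dd'.
Captured: group 1 = 'r2;%', group 2 = 'dd'.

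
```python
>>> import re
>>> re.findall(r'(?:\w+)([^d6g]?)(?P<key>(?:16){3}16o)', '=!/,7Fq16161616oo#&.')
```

[('', '16161616o')]

The pattern matches one or more of a word character (non-capturing group); then optionally any character except [d6g] (captured); then the literal '16' repeated 3 times, then the literal '16o' (captured as 'key').
Scanning left to right: at [4:16] match '7Fq16161616o', groups = ('', '16161616o').
Multiple groups make `findall` return tuples — one 2-tuple for the one match.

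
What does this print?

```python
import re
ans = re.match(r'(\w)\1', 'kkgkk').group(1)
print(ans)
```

`\1` has to match the exact text group 1 already captured.
`re.match` only tries the pattern at the start of the string.
The match spans [0:2] → 'kk'.
Captured: group 1 = 'k'.

k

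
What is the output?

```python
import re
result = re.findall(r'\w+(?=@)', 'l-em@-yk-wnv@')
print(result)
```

Lookahead/lookbehind check context without consuming it, so the matched span excludes the asserted characters.
Walking the string: at [2:4] → 'em'; at [9:12] → 'wnv'.
`findall` yields the raw match text (2 of them) because the pattern has no groups.

['em', 'wnv']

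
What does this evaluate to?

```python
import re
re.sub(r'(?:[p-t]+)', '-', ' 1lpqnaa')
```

`sub` substitutes '-' at each match site.

' 1l-naa'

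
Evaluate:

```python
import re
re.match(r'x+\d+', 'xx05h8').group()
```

'xx05'

The pattern matches one or more of a literal 'x'; then one or more of a digit.
With `match`, the pattern is implicitly anchored at the beginning.
The match spans [0:4] → 'xx05'.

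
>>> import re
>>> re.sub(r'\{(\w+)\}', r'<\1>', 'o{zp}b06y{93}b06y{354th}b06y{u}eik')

`\1` in the replacement pulls in group 1's text for each match.

'o<zp>b06y<93>b06y<354th>b06y<u>eik'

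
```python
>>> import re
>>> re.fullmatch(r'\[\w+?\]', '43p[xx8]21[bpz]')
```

None

`re.fullmatch` requires the pattern to consume the entire string.
Here the string isn't matched end-to-end, so the call returns None.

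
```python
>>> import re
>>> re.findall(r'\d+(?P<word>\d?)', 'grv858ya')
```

['']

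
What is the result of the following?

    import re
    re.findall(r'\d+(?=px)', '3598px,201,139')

['3598']

Because the assertion is zero-width, the text it checks is not consumed and won't appear in the result.
With no groups in the pattern, `findall` gives back each whole match — 1 here.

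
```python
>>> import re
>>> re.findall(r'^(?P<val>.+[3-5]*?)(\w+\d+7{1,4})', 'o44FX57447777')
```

The pattern matches anchored at the start of the string; then one or more of any character, then zero or more of a character in [3-5] (lazy) (captured as 'val'); then one or more of a word character, then one or more of a digit, then 1 to 4 of the literal '7' (captured).
Walking the string: at [0:13] match 'o44FX57447777', groups = ('o44FX57447', '777').
Multiple groups make `findall` return tuples — one 2-tuple for the one match.

[('o44FX57447', '777')]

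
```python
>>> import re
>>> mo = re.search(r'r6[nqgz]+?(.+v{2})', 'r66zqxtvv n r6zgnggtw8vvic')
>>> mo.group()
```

Pattern: the literal 'r6', then one or more of one of [nqgz] (lazy); then one or more of any character, then exactly 2 of the literal 'v' (captured).
`re.search` tries every starting position until one works.
The match spans [12:24] → 'r6zgnggtw8vv'.
Captured: group 1 = 'gnggtw8vv'.

'r6zgnggtw8vv'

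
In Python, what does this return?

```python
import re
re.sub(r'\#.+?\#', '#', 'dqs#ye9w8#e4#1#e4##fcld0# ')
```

`sub` substitutes '#' at each match site.

'dqs#e4#e4# '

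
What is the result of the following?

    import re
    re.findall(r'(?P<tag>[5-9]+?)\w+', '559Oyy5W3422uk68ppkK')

Because there's exactly one group, `findall` drops the full match and keeps group 1 from the one hit.

['5']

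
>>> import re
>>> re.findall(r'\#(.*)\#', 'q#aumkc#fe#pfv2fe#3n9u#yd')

Matches: at [1:23] match '#aumkc#fe#pfv2fe#3n9u#', group 1 = 'aumkc#fe#pfv2fe#3n9u'.
One capturing group, so `findall` returns just the captured substring from the one match — 1 in all.

['aumkc#fe#pfv2fe#3n9u']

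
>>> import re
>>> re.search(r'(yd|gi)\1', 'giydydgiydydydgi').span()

(2, 6)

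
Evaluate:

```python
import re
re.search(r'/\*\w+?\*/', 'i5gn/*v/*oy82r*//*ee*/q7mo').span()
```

`re.search` scans for the first position where the pattern succeeds.
The match spans [7:16] → '/*oy82r*/'.

(7, 16)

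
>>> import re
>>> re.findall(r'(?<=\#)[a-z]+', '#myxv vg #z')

['myxv', 'z']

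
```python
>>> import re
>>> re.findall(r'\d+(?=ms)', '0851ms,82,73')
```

Lookahead/lookbehind check context without consuming it, so the matched span excludes the asserted characters.
Scanning left to right: at [0:4] → '0851'.
No capturing groups, so `findall` returns the 1 full match string.

['0851']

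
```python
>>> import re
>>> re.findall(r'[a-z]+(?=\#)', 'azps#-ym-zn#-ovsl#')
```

Because the assertion is zero-width, the text it checks is not consumed and won't appear in the result.
Walking the string: at [0:4] → 'azps'; at [9:11] → 'zn'; at [13:17] → 'ovsl'.
`findall` yields the raw match text (3 of them) because the pattern has no groups.

['azps', 'zn', 'ovsl']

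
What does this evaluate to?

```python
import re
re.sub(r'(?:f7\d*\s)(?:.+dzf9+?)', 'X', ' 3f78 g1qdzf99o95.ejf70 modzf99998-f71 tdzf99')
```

' 3X9'

Pattern: the literal 'f7', then zero or more of a digit, then whitespace (non-capturing group); then one or more of any character, then the literal 'dzf', then one or more of the literal '9' (lazy) (non-capturing group).
A non-greedy quantifier consumes as few characters as it can — just enough that the remainder of the pattern still matches from where it stops; whatever follows it matches normally.
Matches: at [2:44] → 'f78 g1qdzf99o95.ejf70 modzf99998-f71 tdzf9'.
Every occurrence is swapped for 'X'.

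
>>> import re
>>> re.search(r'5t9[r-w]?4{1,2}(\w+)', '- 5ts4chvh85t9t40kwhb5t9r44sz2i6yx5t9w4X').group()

'5t9t40kwhb5t9r44sz2i6yx5t9w4X'

Pattern: the literal '5t9', then optionally a character in [r-w], then 1 to 2 of a literal '4'; then one or more of a word character (captured).
`re.search` tries every starting position until one works.
The match spans [11:40] → '5t9t40kwhb5t9r44sz2i6yx5t9w4X'.
Captured: group 1 = '0kwhb5t9r44sz2i6yx5t9w4X'.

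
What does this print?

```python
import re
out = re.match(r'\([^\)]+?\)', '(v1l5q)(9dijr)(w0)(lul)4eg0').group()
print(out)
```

(v1l5q)

`match` is anchored at position 0; if the pattern doesn't fit there, it returns None.
The match spans [0:7] → '(v1l5q)'.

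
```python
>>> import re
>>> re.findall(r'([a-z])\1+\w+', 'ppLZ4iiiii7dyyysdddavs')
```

The backreference `\1` re-matches whatever the first group consumed, character for character.
Scanning left to right: at [0:22] match 'ppLZ4iiiii7dyyysdddavs', group 1 = 'p'.
One capturing group, so `findall` returns just the captured substring from the one match — 1 in all.

['p']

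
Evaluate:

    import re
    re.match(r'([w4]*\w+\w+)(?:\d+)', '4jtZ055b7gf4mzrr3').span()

(0, 17)

This matches zero or more of one of [w4], then one or more of a word character, then one or more of a word character (captured); then one or more of a digit (non-capturing group).
`re.match` only tries the pattern at the start of the string.
The match spans [0:17] → '4jtZ055b7gf4mzrr3'.
Captured: group 1 = '4jtZ055b7gf4mzrr'.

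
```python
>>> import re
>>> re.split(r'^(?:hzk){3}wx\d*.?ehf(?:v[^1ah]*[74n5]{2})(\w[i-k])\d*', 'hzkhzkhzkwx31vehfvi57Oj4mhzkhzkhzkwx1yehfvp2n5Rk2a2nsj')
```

This matches anchored at the start of the string; then the literal 'hzk' repeated 3 times, then the literal 'wx'; then zero or more of a digit, then optionally any character, then the literal 'ehf'; then the literal 'v', then zero or more of any character except [1ah], then exactly 2 of one of [74n5] (non-capturing group); then a word character, then a character in [i-k] (captured); then zero or more of a digit.
Matches to split on: at [0:24] → 'hzkhzkhzkwx31vehfvi57Oj4'.
Because the pattern has a capturing group, `split` also inserts each captured text between the pieces.

['', 'Oj', 'mhzkhzkhzkwx1yehfvp2n5Rk2a2nsj']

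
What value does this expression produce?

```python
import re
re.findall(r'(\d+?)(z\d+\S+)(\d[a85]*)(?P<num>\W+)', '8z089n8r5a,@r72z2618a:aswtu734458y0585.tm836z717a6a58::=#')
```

[('8', 'z089n8r5a,@r72z2618a:aswtu734458y0585.tm836z717a6a5', '8', '::=#')]

The pattern matches one or more of a digit (lazy) (captured); then the literal 'z', then one or more of a digit, then one or more of a non-whitespace character (captured); then a digit, then zero or more of one of [a85] (captured); then one or more of a non-word character (captured as 'num').
With 4 capturing groups, `findall` returns a 4-tuple per match.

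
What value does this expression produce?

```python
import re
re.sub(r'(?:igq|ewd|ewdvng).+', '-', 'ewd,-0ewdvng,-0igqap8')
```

'-'

Every occurrence is swapped for '-'.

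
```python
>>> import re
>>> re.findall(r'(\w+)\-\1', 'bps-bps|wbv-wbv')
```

`\1` has to match the exact text group 1 already captured.
Because there's exactly one group, `findall` drops the full match and keeps group 1 from each hit.

['bps', 'wbv']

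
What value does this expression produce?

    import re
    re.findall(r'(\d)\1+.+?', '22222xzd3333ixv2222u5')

The backreference `\1` re-matches whatever the first group consumed, character for character.
`findall` collects group 1 from each match (3 total).

['2', '3', '2']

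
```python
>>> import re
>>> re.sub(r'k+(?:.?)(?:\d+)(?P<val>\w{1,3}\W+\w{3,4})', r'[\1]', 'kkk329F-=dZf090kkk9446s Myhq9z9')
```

'[F-=dZf0]90[s Myhq]9z9'

The pattern matches one or more of a literal 'k'; then optionally any character (non-capturing group); then one or more of a digit (non-capturing group); then 1 to 3 of a word character, then one or more of a non-word character, then 3 to 4 of a word character (captured as 'val').
Matches: at [0:13] → 'kkk329F-=dZf0'; at [15:28] → 'kkk9446s Myhq'.
`\1` in the replacement pulls in group 1's text for each match.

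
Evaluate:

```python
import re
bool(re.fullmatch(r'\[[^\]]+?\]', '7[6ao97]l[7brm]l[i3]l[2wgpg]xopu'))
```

False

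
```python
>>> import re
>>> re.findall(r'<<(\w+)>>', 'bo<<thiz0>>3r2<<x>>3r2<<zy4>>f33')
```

Matches: at [2:11] match '<<thiz0>>', group 1 = 'thiz0'; at [14:19] match '<<x>>', group 1 = 'x'; at [22:29] match '<<zy4>>', group 1 = 'zy4'.
`findall` collects group 1 from each match (3 total).

['thiz0', 'x', 'zy4']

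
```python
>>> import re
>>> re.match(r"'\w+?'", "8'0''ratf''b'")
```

None

With `match`, the pattern is implicitly anchored at the beginning.
Here position 0 doesn't satisfy it, so the call returns None.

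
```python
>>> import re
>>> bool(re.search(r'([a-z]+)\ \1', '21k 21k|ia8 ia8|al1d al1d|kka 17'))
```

`\1` is not a pattern — it's the concrete string captured by group 1, re-applied verbatim.
`re.search` tries every starting position until one works.
Here nothing in the string fits, so the call returns None, and `bool(None)` is False.

False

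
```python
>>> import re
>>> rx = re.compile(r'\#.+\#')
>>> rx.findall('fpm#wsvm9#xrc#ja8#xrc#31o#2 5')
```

['#wsvm9#xrc#ja8#xrc#31o#']

`findall` yields the raw match text (1 of them) because the pattern has no groups.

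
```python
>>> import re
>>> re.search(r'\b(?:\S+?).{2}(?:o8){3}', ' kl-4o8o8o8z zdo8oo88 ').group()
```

The pattern matches a word boundary (`\b`, zero-width); then one or more of a non-whitespace character (lazy) (non-capturing group); then exactly 2 of any character, then the literal 'o8' repeated 3 times.
`search` walks the string left to right and returns the first match it finds.
The match spans [1:11] → 'kl-4o8o8o8'.

'kl-4o8o8o8'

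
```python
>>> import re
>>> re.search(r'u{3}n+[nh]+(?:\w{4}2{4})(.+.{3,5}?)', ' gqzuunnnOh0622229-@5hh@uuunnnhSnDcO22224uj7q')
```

None

Here the pattern never matches, so the call returns None.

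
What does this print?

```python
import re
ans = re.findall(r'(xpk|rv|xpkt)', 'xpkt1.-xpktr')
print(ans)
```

Alternation tries branches left to right and keeps the first one that lets the overall match succeed at that position.
Because there's exactly one group, `findall` drops the full match and keeps group 1 from each hit.

['xpk', 'xpk']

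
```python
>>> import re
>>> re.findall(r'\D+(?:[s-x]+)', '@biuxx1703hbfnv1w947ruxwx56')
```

The pattern matches one or more of a non-digit; then one or more of a character in [s-x] (non-capturing group).
Scanning left to right: at [0:6] → '@biuxx'; at [10:15] → 'hbfnv'; at [20:25] → 'ruxwx'.
No capturing groups, so `findall` returns the 3 full match strings.

['@biuxx', 'hbfnv', 'ruxwx']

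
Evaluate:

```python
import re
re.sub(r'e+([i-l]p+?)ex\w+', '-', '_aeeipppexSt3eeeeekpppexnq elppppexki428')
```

Pattern: one or more of a literal 'e'; then a character in [i-l], then one or more of the literal 'p' (lazy) (captured); then the literal 'ex', then one or more of a word character.
Matches: at [2:26] → 'eeipppexSt3eeeeekpppexnq'; at [27:40] → 'elppppexki428'.
Every occurrence is swapped for '-'.

'_a- -'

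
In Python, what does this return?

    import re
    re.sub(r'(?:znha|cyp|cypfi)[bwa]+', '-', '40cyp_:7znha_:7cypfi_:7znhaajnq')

Every occurrence is swapped for '-'.

'40cyp_:7znha_:7cypfi_:7-jnq'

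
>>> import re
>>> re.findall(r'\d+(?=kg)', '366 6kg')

The `(?=…)`/`(?<=…)` assertion just peeks at neighbouring text; it doesn't advance the match position.
Since nothing is captured, `findall` lists the 1 matched substring directly.

['6']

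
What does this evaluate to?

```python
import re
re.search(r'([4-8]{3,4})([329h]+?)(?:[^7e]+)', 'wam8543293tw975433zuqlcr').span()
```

The pattern matches 3 to 4 of a character in [4-8] (captured); then one or more of one of [329h] (lazy) (captured); then one or more of any character except [7e] (non-capturing group).
`search` walks the string left to right and returns the first match it finds.
The match spans [3:13] → '8543293tw9'.
Captured: group 1 = '854', group 2 = '3'.

(3, 13)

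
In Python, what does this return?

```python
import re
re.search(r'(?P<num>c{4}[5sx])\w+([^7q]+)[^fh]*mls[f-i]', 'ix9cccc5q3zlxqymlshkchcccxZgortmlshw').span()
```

The pattern matches exactly 4 of the literal 'c', then one of [5sx] (captured as 'num'); then one or more of a word character; then one or more of any character except [7q] (captured); then zero or more of any character except [fh], then the literal 'mls', then a character in [f-i].
`search` walks the string left to right and returns the first match it finds.
The match spans [3:35] → 'cccc5q3zlxqymlshkchcccxZgortmlsh'.
Captured: group 1 = 'cccc5', group 2 = 't'.

(3, 35)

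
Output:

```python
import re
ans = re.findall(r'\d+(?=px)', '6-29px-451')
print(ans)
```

['29']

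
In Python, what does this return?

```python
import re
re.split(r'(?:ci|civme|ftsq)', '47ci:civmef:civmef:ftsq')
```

['47', ':', 'vmef:', 'vmef:', '']

Alternation isn't longest-match — the leftmost alternative that fits at this position is chosen.
Matches to split on: at [2:4] → 'ci'; at [5:7] → 'ci'; at [12:14] → 'ci'; at [19:23] → 'ftsq'.
`split` removes every match and returns the 5 fragments in between.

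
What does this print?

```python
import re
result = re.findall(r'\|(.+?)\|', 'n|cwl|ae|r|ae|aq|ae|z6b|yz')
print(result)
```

['cwl', 'r', 'aq', 'z6b']

Because the quantifier is non-greedy, it stops expanding at the earliest point where the rest of the pattern can succeed.
With a single group, `findall` returns only what that group captured — 4 items.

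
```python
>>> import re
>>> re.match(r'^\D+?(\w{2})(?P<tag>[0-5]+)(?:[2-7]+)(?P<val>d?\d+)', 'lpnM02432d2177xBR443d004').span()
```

This matches anchored at the start of the string; then one or more of a non-digit (lazy); then exactly 2 of a word character (captured); then one or more of a character in [0-5] (captured as 'tag'); then one or more of a character in [2-7] (non-capturing group); then optionally the literal 'd', then one or more of a digit (captured as 'val').
With `match`, the pattern is implicitly anchored at the beginning.
The match spans [0:14] → 'lpnM02432d2177'.
Captured: group 1 = 'nM', group 2 = '0243', group 3 = 'd2177'.

(0, 14)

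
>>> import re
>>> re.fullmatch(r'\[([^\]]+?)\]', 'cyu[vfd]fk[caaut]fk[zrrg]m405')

`fullmatch` succeeds only if the pattern covers the string from start to end.
Here the pattern can't cover the whole string, so the call returns None.

None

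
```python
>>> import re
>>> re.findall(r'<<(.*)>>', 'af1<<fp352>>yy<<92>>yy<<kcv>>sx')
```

With a single group, `findall` returns only what that group captured — 1 item.

['fp352>>yy<<92>>yy<<kcv']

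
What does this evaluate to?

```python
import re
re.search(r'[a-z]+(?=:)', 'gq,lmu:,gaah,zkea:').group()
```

The `(?=…)`/`(?<=…)` assertion just peeks at neighbouring text; it doesn't advance the match position.
The match spans [3:6] → 'lmu'.

'lmu'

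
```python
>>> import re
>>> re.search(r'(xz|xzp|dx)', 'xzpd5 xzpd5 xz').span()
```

Alternation tries branches left to right and keeps the first one that lets the overall match succeed at that position.
The match spans [0:2] → 'xz'.

(0, 2)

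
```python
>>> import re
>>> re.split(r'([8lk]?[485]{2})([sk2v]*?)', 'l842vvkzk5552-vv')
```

['', 'l84', '', '2vvkz', 'k55', '', '52-vv']

This matches optionally one of [8lk], then exactly 2 of one of [485] (captured); then zero or more of one of [sk2v] (lazy) (captured).
Matches to split on: at [0:3] → 'l84'; at [8:11] → 'k55'.
`re.split` interleaves the captured-group text with the surrounding fragments.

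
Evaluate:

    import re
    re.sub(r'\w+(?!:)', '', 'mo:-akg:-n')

'o:-g:-'

A negative assertion filters positions out without eating any characters.
Matches: at [0:1] → 'm'; at [4:6] → 'ak'; at [9:10] → 'n'.
Every occurrence is swapped for ''.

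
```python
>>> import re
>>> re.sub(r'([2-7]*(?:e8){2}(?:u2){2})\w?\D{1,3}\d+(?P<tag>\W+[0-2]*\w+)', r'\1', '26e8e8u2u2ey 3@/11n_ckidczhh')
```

The pattern matches zero or more of a character in [2-7], then the literal 'e8' repeated 2 times, then the literal 'u2' repeated 2 times (captured); then optionally a word character, then 1 to 3 of a non-digit, then one or more of a digit; then one or more of a non-word character, then zero or more of a character in [0-2], then one or more of a word character (captured as 'tag').
Matches: at [0:28] → '26e8e8u2u2ey 3@/11n_ckidczhh'.
The replacement refers to a captured group, so each match is rewritten using its own captured text.

'26e8e8u2u2'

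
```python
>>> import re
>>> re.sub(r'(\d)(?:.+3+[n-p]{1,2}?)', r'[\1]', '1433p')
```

'[1]'

The pattern matches a digit (captured); then one or more of any character, then one or more of a literal '3', then 1 to 2 of a character in [n-p] (lazy) (non-capturing group).
Matches: at [0:5] → '1433p'.
Each match is replaced using the text its own group 1 captured.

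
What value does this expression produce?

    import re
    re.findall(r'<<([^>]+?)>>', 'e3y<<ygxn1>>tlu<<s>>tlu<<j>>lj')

['ygxn1', 's', 'j']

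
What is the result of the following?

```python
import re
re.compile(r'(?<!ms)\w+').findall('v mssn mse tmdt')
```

['v', 'mssn', 'mse', 'tmdt']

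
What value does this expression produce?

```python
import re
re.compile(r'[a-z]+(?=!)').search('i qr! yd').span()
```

Because the assertion is zero-width, the text it checks is not consumed and won't appear in the result.
`re.search` scans for the first position where the pattern succeeds.
The match spans [2:4] → 'qr'.

(2, 4)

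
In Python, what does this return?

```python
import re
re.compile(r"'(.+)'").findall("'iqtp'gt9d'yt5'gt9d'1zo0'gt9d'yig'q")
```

["iqtp'gt9d'yt5'gt9d'1zo0'gt9d'yig"]

Matches: at [0:34] match "'iqtp'gt9d'yt5'gt9d'1zo0'gt9d'yig'", group 1 = "iqtp'gt9d'yt5'gt9d'1zo0'gt9d'yig".
Because there's exactly one group, `findall` drops the full match and keeps group 1 from the one hit.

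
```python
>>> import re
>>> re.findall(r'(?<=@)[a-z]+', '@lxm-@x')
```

Because the assertion is zero-width, the text it checks is not consumed and won't appear in the result.
`findall` yields the raw match text (2 of them) because the pattern has no groups.

['lxm', 'x']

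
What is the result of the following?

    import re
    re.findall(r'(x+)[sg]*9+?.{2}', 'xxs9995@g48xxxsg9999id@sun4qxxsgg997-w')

The pattern matches one or more of a literal 'x' (captured); then zero or more of one of [sg], then one or more of a literal '9' (lazy), then exactly 2 of any character.
With a single group, `findall` returns only what that group captured — 3 items.

['xx', 'xxx', 'xx']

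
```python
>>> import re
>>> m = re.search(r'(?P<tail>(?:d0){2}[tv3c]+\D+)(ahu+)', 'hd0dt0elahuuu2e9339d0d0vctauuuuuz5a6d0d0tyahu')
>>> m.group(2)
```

'ahu'

This matches the literal 'd0' repeated 2 times, then one or more of one of [tv3c], then one or more of a non-digit (captured as 'tail'); then the literal 'ah', then one or more of a literal 'u' (captured).
Unlike `match`, `search` isn't anchored — it looks for the pattern anywhere in the string.
The match spans [36:45] → 'd0d0tyahu'.
Captured: group 1 = 'd0d0ty', group 2 = 'ahu'.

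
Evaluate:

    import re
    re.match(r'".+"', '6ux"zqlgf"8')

None

With `match`, the pattern is implicitly anchored at the beginning.
Here position 0 doesn't satisfy it, so the call returns None.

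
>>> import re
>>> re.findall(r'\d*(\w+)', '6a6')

With a single group, `findall` returns only what that group captured — 1 item.

['a6']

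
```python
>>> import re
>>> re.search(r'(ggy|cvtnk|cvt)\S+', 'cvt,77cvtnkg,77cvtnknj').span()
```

Unlike `match`, `search` isn't anchored — it looks for the pattern anywhere in the string.
The match spans [0:22] → 'cvt,77cvtnkg,77cvtnknj'.
Captured: group 1 = 'cvt'.

(0, 22)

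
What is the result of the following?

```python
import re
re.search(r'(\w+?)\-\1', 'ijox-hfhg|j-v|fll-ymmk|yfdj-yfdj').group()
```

After group 1 captures some text, `\1` only succeeds where that same text appears again.
The match spans [23:32] → 'yfdj-yfdj'.

'yfdj-yfdj'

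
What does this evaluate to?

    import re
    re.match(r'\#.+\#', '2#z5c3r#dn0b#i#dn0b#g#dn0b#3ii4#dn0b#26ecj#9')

None

With `match`, the pattern is implicitly anchored at the beginning.
Here the pattern fails at index 0, so the call returns None.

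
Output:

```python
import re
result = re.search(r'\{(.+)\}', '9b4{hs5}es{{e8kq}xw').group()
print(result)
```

{hs5}es{{e8kq}

The match spans [3:17] → '{hs5}es{{e8kq}'.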